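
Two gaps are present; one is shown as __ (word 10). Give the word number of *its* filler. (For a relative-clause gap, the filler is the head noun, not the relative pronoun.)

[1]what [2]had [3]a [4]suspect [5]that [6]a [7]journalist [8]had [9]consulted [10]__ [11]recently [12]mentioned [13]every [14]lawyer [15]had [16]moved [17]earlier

The marked gap is inside the relative clause, the direct object of "consulted".
Its filler is the head noun "suspect" (via "that"), at word 4.
(The other dependency links word 1 to a gap after word 16.)

4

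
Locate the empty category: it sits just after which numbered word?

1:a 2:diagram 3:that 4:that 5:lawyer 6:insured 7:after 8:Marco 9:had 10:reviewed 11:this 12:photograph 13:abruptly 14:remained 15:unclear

The displaced element is "a diagram" (word 2).
It functions as the direct object of "insured", so the gap sits immediately after word 6 ("insured").
Base order: That lawyer insured a diagram after Marco had reviewed this photograph abruptly.

6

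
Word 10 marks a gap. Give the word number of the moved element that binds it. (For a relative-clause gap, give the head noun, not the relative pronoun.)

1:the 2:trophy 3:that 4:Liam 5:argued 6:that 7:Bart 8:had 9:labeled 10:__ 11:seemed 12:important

2

The gap at 10 is the object of "labeled", inside a relative clause.
The relative pronoun is "that" (word 3); it is bound by the head noun immediately before it.
Its filler is the head noun "trophy", at word 2.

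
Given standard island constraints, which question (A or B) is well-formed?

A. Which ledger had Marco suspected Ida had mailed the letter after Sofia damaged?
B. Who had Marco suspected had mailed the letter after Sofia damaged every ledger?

B

In A, the wh-phrase is extracted from inside an adjunct island (introduced by "after"), which blocks movement.
In B, the extraction path crosses only that-complement boundaries, which are transparent.
So B is grammatical.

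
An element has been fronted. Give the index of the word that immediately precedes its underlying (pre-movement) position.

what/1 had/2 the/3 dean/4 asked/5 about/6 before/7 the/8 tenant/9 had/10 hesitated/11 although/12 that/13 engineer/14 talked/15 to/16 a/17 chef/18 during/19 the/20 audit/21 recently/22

The displaced element is "what" (word 1).
It functions as the object of the preposition "about" of "asked", so the gap sits immediately after word 6 ("about").
Base order: The dean had asked about what before the tenant had hesitated although that engineer talked to a chef during the audit recently.

6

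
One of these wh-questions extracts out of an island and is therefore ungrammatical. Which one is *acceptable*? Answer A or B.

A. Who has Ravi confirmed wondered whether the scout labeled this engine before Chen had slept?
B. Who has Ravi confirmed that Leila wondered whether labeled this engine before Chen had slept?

A

In B, the wh-phrase is extracted from inside a wh-island (introduced by "whether"), which blocks movement.
In A, the extraction path crosses only that-complement boundaries, which are transparent.
So A is grammatical.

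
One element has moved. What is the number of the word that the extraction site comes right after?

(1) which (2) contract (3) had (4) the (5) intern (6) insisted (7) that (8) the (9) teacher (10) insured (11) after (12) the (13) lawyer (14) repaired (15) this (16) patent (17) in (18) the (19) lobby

The displaced element is "which contract" (word 2).
It is linked across 1 clause boundary (that).
It functions as the direct object of "insured", so the gap sits immediately after word 10 ("insured").
Base order: The intern had insisted that the teacher insured which contract after the lawyer repaired this patent in the lobby.

10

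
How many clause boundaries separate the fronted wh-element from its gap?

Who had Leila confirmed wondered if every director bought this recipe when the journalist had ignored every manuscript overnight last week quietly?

"who" is extracted from the subject of "wondered".
Boundaries crossed, outermost first: [Ø] — 1 in total.

1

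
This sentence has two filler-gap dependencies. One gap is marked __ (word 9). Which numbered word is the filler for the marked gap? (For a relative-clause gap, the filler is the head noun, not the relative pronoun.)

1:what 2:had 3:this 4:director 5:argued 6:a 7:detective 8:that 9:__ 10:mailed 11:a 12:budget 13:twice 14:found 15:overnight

The marked gap is inside the relative clause, the subject of "mailed".
Its filler is the head noun "detective" (via "that"), at word 7.
(The other dependency links word 1 to a gap after word 14.)

7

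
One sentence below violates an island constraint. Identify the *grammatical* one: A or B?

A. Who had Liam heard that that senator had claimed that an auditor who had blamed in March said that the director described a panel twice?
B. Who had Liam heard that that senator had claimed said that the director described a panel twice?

B

In A, the wh-phrase is extracted from inside a complex-NP island (relative clause) (introduced by "who"), which blocks movement.
In B, the extraction path crosses only that-complement boundaries, which are transparent.
So B is grammatical.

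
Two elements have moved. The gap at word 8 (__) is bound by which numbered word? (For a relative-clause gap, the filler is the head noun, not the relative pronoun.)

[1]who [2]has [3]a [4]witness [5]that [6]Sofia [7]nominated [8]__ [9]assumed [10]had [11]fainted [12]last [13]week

4

The marked gap is inside the relative clause, the direct object of "nominated".
Its filler is the head noun "witness" (via "that"), at word 4.
(The other dependency links word 1 to a gap after word 9.)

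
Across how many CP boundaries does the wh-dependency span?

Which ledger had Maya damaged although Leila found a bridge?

"which ledger" originates inside the matrix clause — no clause boundary is crossed.

0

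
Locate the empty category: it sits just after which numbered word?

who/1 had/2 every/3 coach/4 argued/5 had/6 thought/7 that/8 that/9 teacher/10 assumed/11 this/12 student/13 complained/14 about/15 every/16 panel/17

5

The displaced element is "who" (word 1).
It is linked across 1 clause boundary (Ø).
It functions as the subject of "thought", so the gap sits immediately after word 5 ("argued").
Base order: Every coach had argued that who had thought that that teacher assumed this student complained about every panel.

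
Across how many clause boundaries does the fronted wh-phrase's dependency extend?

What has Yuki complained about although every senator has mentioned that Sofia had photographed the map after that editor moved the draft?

0

"what" originates inside the matrix clause — no clause boundary is crossed.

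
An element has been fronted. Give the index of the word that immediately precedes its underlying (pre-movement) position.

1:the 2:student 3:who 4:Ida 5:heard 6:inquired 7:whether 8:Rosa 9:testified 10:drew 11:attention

5

The displaced element is "the student" (word 2).
It is linked across 1 clause boundary (Ø).
It functions as the subject of "inquired", so the gap sits immediately after word 5 ("heard").
Base order: Ida heard that the student inquired whether Rosa testified.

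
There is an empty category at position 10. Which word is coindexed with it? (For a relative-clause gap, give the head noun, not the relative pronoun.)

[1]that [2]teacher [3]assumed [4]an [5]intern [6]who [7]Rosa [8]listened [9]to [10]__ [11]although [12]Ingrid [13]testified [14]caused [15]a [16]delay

The gap at 10 is the prepositional object of "listened", inside a relative clause.
The relative pronoun is "who" (word 6); it is bound by the head noun immediately before it.
Its filler is the head noun "intern", at word 5.

5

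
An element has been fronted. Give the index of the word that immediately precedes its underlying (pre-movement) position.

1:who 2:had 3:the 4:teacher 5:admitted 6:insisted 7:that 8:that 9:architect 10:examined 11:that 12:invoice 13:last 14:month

5

The displaced element is "who" (word 1).
It is linked across 1 clause boundary (Ø).
It functions as the subject of "insisted", so the gap sits immediately after word 5 ("admitted").
Base order: The teacher had admitted that who insisted that that architect examined that invoice last month.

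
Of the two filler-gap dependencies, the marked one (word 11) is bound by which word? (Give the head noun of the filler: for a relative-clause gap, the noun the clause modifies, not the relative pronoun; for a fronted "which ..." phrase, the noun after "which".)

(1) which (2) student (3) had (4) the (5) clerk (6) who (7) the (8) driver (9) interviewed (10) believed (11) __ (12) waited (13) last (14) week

2

The marked gap is the subject of "waited".
Its filler is the fronted wh-phrase "which student", at word 2.
(The other dependency links word 5 to a gap after word 9.)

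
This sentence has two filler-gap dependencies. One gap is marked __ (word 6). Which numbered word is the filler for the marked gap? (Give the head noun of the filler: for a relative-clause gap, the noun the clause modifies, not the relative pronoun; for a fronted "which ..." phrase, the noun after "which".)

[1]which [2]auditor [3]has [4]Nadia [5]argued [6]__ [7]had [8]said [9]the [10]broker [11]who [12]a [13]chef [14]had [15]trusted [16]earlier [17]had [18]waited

The marked gap is the subject of "said".
Its filler is the fronted wh-phrase "which auditor", at word 2.
(The other dependency links word 10 to a gap after word 15.)

2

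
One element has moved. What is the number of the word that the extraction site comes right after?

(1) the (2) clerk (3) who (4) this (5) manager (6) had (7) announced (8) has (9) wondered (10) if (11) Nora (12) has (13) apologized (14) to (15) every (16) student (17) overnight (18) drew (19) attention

The displaced element is "the clerk" (word 2).
It is linked across 1 clause boundary (Ø).
It functions as the subject of "wondered", so the gap sits immediately after word 7 ("announced").
Base order: This manager had announced the clerk has wondered if Nora has apologized to every student overnight.

7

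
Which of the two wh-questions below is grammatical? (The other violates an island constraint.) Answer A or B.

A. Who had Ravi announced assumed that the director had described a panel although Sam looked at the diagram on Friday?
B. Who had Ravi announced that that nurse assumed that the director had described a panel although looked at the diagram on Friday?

A

In B, the wh-phrase is extracted from inside an adjunct island (introduced by "although"), which blocks movement.
In A, the extraction path crosses only that-complement boundaries, which are transparent.
So A is grammatical.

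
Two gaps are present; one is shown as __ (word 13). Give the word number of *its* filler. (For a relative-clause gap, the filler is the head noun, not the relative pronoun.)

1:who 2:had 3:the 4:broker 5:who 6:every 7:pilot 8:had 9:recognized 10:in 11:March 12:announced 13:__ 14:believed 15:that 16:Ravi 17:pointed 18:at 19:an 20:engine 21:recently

1

The marked gap is the subject of "believed".
Its filler is the fronted wh-phrase "who", at word 1.
(The other dependency links word 4 to a gap after word 9.)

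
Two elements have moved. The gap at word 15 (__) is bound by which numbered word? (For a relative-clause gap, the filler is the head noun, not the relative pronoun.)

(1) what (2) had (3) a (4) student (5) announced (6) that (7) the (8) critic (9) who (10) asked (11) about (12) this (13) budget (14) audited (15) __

The marked gap is the direct object of "audited".
Its filler is the fronted wh-phrase "what", at word 1.
(The other dependency links word 8 to a gap after word 9.)

1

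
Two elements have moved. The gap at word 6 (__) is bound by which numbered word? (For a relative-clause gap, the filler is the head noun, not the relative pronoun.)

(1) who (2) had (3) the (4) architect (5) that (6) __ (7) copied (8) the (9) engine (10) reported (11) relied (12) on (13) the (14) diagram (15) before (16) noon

4

The marked gap is inside the relative clause, the subject of "copied".
Its filler is the head noun "architect" (via "that"), at word 4.
(The other dependency links word 1 to a gap after word 10.)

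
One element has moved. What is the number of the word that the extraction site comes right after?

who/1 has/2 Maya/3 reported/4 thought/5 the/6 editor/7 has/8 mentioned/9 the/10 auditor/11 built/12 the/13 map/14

4

The displaced element is "who" (word 1).
It is linked across 1 clause boundary (Ø).
It functions as the subject of "thought", so the gap sits immediately after word 4 ("reported").
Base order: Maya has reported that who thought the editor has mentioned the auditor built the map.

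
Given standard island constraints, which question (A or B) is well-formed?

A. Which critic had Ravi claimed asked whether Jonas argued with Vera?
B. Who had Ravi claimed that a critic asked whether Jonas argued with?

In B, the wh-phrase is extracted from inside a wh-island (introduced by "whether"), which blocks movement.
In A, the extraction path crosses only that-complement boundaries, which are transparent.
So A is grammatical.

A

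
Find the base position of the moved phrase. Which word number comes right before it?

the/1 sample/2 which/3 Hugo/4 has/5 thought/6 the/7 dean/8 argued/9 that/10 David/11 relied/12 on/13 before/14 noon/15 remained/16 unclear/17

13

The displaced element is "the sample" (word 2).
It is linked across 2 clause boundaries (Ø → that).
It functions as the object of the preposition "on" of "relied", so the gap sits immediately after word 13 ("on").
Base order: Hugo has thought the dean argued that David relied on the sample before noon.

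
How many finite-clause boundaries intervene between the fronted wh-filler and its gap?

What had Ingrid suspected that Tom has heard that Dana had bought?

"what" is extracted from the object of "bought".
Boundaries crossed, outermost first: [that], [that] — 2 in total.

2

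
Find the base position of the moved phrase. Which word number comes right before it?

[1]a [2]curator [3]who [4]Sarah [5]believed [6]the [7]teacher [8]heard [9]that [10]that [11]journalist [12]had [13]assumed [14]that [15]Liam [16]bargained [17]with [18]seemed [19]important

The displaced element is "a curator" (word 2).
It is linked across 3 clause boundaries (Ø → that → that).
It functions as the object of the preposition "with" of "bargained", so the gap sits immediately after word 17 ("with").
Base order: Sarah believed the teacher heard that that journalist had assumed that Liam bargained with a curator.

17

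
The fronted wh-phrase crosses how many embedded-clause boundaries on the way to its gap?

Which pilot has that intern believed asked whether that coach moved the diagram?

1

"which pilot" is extracted from the subject of "asked".
Boundaries crossed, outermost first: [Ø] — 1 in total.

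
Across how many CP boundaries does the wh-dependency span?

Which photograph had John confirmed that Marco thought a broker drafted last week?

2

"which photograph" is extracted from the object of "drafted".
Boundaries crossed, outermost first: [that], [Ø] — 2 in total.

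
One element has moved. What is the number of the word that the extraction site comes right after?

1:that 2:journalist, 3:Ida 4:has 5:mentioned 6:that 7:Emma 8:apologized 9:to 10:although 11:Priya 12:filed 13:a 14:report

9

The displaced element is "that journalist" (word 2).
It is linked across 1 clause boundary (that).
It functions as the object of the preposition "to" of "apologized", so the gap sits immediately after word 9 ("to").
Base order: Ida has mentioned that Emma apologized to that journalist although Priya filed a report.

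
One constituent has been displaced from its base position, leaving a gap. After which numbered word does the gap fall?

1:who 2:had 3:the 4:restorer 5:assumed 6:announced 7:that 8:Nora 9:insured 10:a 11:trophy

5

The displaced element is "who" (word 1).
It is linked across 1 clause boundary (Ø).
It functions as the subject of "announced", so the gap sits immediately after word 5 ("assumed").
Base order: The restorer had assumed that who announced that Nora insured a trophy.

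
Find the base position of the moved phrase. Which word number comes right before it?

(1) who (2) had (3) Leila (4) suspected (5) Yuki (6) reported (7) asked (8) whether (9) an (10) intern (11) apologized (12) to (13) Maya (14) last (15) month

The displaced element is "who" (word 1).
It is linked across 2 clause boundaries (Ø → Ø).
It functions as the subject of "asked", so the gap sits immediately after word 6 ("reported").
Base order: Leila had suspected Yuki reported that who asked whether an intern apologized to Maya last month.

6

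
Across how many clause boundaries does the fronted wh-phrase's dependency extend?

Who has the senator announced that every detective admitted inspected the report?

2

"who" is extracted from the subject of "inspected".
Boundaries crossed, outermost first: [that], [Ø] — 2 in total.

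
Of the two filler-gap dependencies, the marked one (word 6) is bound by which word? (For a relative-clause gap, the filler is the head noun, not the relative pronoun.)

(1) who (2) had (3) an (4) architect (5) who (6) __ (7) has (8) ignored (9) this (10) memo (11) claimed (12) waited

4

The marked gap is inside the relative clause, the subject of "ignored".
Its filler is the head noun "architect" (via "who"), at word 4.
(The other dependency links word 1 to a gap after word 11.)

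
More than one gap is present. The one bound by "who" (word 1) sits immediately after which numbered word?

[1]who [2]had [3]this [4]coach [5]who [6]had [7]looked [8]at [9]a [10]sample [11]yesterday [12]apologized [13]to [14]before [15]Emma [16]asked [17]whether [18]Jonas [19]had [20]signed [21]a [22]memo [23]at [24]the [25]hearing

13

The displaced element is "who" (word 1).
It functions as the object of the preposition "to" of "apologized", so the gap sits immediately after word 13 ("to").
Base order: This coach who had looked at a sample yesterday had apologized to who before Emma asked whether Jonas had signed a memo at the hearing.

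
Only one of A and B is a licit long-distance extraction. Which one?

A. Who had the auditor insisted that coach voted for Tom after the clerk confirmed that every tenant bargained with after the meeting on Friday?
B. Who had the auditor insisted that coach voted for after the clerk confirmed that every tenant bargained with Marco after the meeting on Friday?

In A, the wh-phrase is extracted from inside an adjunct island (introduced by "after"), which blocks movement.
In B, the extraction path crosses only that-complement boundaries, which are transparent.
So B is grammatical.

B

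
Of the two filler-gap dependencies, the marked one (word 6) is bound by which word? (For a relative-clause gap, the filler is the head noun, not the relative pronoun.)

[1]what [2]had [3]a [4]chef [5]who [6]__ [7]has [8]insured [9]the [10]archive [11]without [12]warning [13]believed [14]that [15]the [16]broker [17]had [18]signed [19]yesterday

The marked gap is inside the relative clause, the subject of "insured".
Its filler is the head noun "chef" (via "who"), at word 4.
(The other dependency links word 1 to a gap after word 18.)

4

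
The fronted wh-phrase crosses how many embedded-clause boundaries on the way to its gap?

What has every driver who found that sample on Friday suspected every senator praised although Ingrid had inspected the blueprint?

1

"what" is extracted from the object of "praised".
Boundaries crossed, outermost first: [Ø] — 1 in total.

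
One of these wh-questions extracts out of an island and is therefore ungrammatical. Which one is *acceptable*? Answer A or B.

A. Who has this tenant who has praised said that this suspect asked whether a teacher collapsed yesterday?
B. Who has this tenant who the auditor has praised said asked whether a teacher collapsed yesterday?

B

In A, the wh-phrase is extracted from inside a complex-NP island (relative clause) (introduced by "who"), which blocks movement.
In B, the extraction path crosses only that-complement boundaries, which are transparent.
So B is grammatical.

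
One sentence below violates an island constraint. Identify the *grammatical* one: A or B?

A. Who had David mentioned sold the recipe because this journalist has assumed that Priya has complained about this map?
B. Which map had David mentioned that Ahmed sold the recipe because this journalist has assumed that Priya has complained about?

In B, the wh-phrase is extracted from inside an adjunct island (introduced by "because"), which blocks movement.
In A, the extraction path crosses only that-complement boundaries, which are transparent.
So A is grammatical.

A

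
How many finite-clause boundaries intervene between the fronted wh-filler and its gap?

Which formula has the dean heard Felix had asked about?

1

"which formula" is extracted from the PP object of "asked".
Boundaries crossed, outermost first: [Ø] — 1 in total.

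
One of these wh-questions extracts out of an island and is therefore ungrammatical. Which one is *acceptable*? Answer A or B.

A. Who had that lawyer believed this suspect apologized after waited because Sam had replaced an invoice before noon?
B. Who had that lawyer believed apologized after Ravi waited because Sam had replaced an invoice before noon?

In A, the wh-phrase is extracted from inside an adjunct island (introduced by "after"), which blocks movement.
In B, the extraction path crosses only that-complement boundaries, which are transparent.
So B is grammatical.

B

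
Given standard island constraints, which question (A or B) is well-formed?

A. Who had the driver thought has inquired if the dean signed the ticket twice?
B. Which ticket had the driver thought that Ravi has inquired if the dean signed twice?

A

In B, the wh-phrase is extracted from inside a wh-island (introduced by "if"), which blocks movement.
In A, the extraction path crosses only that-complement boundaries, which are transparent.
So A is grammatical.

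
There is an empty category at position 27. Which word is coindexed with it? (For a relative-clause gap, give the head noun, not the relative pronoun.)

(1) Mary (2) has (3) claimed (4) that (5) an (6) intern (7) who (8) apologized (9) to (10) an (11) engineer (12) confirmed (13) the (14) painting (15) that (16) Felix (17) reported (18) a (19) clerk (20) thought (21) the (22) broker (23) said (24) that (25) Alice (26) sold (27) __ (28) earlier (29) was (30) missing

The gap at 27 is the object of "sold", inside a relative clause.
The relative pronoun is "that" (word 15); it is bound by the head noun immediately before it.
Its filler is the head noun "painting", at word 14.

14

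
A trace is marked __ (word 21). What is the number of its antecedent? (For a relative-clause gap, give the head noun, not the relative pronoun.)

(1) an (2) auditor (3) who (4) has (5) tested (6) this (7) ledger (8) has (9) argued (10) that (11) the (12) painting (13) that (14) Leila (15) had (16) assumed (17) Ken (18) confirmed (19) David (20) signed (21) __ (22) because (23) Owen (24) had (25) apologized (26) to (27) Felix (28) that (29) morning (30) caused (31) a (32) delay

The gap at 21 is the object of "signed", inside a relative clause.
The relative pronoun is "that" (word 13); it is bound by the head noun immediately before it.
Its filler is the head noun "painting", at word 12.

12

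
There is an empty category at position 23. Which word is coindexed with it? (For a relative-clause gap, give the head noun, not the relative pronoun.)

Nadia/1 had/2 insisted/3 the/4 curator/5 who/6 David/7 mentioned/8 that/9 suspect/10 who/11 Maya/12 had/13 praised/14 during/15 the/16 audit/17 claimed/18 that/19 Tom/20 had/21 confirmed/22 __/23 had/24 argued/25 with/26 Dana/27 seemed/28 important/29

The gap at 23 is the subject of "argued", inside a relative clause.
The relative pronoun is "who" (word 6); it is bound by the head noun immediately before it.
Its filler is the head noun "curator", at word 5.

5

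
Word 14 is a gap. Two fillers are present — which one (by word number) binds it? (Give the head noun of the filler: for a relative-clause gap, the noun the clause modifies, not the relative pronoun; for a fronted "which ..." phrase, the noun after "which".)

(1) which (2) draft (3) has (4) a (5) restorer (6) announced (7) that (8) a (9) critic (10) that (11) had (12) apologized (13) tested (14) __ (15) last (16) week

2

The marked gap is the direct object of "tested".
Its filler is the fronted wh-phrase "which draft", at word 2.
(The other dependency links word 9 to a gap after word 10.)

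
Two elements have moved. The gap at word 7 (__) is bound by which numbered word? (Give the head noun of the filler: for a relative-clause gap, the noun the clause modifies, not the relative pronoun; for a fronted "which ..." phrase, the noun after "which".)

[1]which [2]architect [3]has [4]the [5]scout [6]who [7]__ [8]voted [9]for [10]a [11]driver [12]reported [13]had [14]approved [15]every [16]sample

The marked gap is inside the relative clause, the subject of "voted".
Its filler is the head noun "scout" (via "who"), at word 5.
(The other dependency links word 2 to a gap after word 12.)

5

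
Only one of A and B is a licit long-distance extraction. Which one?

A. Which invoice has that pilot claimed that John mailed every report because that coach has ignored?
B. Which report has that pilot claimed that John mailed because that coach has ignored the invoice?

In A, the wh-phrase is extracted from inside an adjunct island (introduced by "because"), which blocks movement.
In B, the extraction path crosses only that-complement boundaries, which are transparent.
So B is grammatical.

B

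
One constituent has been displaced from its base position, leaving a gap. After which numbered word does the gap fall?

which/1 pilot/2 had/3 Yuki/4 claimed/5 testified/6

5

The displaced element is "which pilot" (word 2).
It is linked across 1 clause boundary (Ø).
It functions as the subject of "testified", so the gap sits immediately after word 5 ("claimed").
Base order: Yuki had claimed that which pilot testified.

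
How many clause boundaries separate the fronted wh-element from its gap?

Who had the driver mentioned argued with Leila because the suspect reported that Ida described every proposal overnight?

1

"who" is extracted from the subject of "argued".
Boundaries crossed, outermost first: [Ø] — 1 in total.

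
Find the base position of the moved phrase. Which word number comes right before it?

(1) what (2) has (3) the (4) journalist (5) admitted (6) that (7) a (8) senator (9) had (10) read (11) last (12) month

The displaced element is "what" (word 1).
It is linked across 1 clause boundary (that).
It functions as the direct object of "read", so the gap sits immediately after word 10 ("read").
Base order: The journalist has admitted that a senator had read what last month.

10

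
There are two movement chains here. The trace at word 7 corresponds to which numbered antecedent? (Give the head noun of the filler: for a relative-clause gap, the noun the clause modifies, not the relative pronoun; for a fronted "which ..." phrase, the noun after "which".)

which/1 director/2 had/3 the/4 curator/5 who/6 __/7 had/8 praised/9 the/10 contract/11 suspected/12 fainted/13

The marked gap is inside the relative clause, the subject of "praised".
Its filler is the head noun "curator" (via "who"), at word 5.
(The other dependency links word 2 to a gap after word 12.)

5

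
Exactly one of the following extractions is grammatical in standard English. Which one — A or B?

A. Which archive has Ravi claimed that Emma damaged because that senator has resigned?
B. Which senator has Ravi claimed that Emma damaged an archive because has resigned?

In B, the wh-phrase is extracted from inside an adjunct island (introduced by "because"), which blocks movement.
In A, the extraction path crosses only that-complement boundaries, which are transparent.
So A is grammatical.

A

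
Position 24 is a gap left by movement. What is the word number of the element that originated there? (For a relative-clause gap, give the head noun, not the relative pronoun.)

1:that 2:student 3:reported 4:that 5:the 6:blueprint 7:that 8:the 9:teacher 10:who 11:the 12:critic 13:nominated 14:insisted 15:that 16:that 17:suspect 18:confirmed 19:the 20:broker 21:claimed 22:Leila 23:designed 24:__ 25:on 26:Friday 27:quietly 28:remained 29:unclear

The gap at 24 is the object of "designed", inside a relative clause.
The relative pronoun is "that" (word 7); it is bound by the head noun immediately before it.
Its filler is the head noun "blueprint", at word 6.

6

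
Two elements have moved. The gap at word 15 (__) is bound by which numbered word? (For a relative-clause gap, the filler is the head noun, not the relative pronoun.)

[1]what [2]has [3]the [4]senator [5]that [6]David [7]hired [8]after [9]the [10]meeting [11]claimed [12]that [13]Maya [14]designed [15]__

The marked gap is the direct object of "designed".
Its filler is the fronted wh-phrase "what", at word 1.
(The other dependency links word 4 to a gap after word 7.)

1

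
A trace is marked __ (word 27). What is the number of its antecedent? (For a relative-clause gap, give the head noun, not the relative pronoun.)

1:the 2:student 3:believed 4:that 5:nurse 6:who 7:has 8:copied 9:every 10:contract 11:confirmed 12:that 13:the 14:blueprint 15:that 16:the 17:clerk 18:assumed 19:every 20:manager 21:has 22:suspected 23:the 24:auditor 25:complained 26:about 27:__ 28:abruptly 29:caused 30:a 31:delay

The gap at 27 is the prepositional object of "complained", inside a relative clause.
The relative pronoun is "that" (word 15); it is bound by the head noun immediately before it.
Its filler is the head noun "blueprint", at word 14.

14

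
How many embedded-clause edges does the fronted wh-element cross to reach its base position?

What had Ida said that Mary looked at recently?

"what" is extracted from the PP object of "looked".
Boundaries crossed, outermost first: [that] — 1 in total.

1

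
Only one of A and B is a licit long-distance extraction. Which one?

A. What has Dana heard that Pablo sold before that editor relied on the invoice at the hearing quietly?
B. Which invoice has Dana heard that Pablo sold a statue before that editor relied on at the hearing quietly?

A

In B, the wh-phrase is extracted from inside an adjunct island (introduced by "before"), which blocks movement.
In A, the extraction path crosses only that-complement boundaries, which are transparent.
So A is grammatical.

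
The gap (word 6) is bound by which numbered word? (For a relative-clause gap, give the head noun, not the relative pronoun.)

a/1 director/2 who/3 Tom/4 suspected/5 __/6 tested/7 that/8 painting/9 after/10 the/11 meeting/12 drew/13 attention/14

The gap at 6 is the subject of "tested", inside a relative clause.
The relative pronoun is "who" (word 3); it is bound by the head noun immediately before it.
Its filler is the head noun "director", at word 2.

2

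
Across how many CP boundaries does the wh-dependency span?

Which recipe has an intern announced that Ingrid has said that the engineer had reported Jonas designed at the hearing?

"which recipe" is extracted from the object of "designed".
Boundaries crossed, outermost first: [that], [that], [Ø] — 3 in total.

3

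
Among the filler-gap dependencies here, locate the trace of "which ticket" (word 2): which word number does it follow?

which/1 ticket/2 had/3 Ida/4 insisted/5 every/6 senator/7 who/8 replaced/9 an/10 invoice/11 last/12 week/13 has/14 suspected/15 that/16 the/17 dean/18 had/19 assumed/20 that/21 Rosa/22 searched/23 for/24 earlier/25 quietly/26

24

The displaced element is "which ticket" (word 2).
It is linked across 3 clause boundaries (Ø → that → that).
It functions as the object of the preposition "for" of "searched", so the gap sits immediately after word 24 ("for").
Base order: Ida had insisted every senator who replaced an invoice last week has suspected that the dean had assumed that Rosa searched for which ticket earlier quietly.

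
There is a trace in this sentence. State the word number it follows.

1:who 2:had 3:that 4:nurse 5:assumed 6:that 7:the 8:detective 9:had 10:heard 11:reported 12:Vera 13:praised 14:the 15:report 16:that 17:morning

10

The displaced element is "who" (word 1).
It is linked across 2 clause boundaries (that → Ø).
It functions as the subject of "reported", so the gap sits immediately after word 10 ("heard").
Base order: That nurse had assumed that the detective had heard who reported Vera praised the report that morning.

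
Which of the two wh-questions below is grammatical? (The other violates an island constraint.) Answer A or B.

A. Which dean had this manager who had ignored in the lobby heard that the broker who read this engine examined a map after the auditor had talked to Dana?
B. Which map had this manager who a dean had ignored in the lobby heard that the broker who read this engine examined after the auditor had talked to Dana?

In A, the wh-phrase is extracted from inside a complex-NP island (relative clause) (introduced by "who"), which blocks movement.
In B, the extraction path crosses only that-complement boundaries, which are transparent.
So B is grammatical.

B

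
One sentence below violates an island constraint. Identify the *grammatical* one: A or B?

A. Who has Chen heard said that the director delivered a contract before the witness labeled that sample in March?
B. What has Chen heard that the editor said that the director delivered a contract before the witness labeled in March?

In B, the wh-phrase is extracted from inside an adjunct island (introduced by "before"), which blocks movement.
In A, the extraction path crosses only that-complement boundaries, which are transparent.
So A is grammatical.

A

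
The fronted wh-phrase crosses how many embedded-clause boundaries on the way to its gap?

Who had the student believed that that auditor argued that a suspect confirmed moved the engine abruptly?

3

"who" is extracted from the subject of "moved".
Boundaries crossed, outermost first: [that], [that], [Ø] — 3 in total.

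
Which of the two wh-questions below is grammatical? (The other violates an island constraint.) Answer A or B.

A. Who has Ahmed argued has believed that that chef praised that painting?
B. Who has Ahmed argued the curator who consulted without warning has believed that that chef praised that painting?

In B, the wh-phrase is extracted from inside a complex-NP island (relative clause) (introduced by "who"), which blocks movement.
In A, the extraction path crosses only that-complement boundaries, which are transparent.
So A is grammatical.

A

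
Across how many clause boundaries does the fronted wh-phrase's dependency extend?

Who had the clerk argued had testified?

"who" is extracted from the subject of "testified".
Boundaries crossed, outermost first: [Ø] — 1 in total.

1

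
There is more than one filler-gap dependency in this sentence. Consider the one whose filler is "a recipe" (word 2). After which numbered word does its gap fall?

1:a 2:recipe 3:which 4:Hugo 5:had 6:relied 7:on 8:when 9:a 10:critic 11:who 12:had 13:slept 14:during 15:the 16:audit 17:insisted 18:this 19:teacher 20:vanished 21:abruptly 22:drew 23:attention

7

The displaced element is "a recipe" (word 2).
It functions as the object of the preposition "on" of "relied", so the gap sits immediately after word 7 ("on").
Base order: Hugo had relied on a recipe when a critic who had slept during the audit insisted this teacher vanished abruptly.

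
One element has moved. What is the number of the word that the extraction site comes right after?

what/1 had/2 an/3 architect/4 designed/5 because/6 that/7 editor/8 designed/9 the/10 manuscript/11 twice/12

The displaced element is "what" (word 1).
It functions as the direct object of "designed", so the gap sits immediately after word 5 ("designed").
Base order: An architect had designed what because that editor designed the manuscript twice.

5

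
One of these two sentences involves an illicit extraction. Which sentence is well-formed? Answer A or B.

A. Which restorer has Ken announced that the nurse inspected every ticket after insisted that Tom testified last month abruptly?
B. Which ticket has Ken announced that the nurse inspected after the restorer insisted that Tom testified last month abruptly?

B

In A, the wh-phrase is extracted from inside an adjunct island (introduced by "after"), which blocks movement.
In B, the extraction path crosses only that-complement boundaries, which are transparent.
So B is grammatical.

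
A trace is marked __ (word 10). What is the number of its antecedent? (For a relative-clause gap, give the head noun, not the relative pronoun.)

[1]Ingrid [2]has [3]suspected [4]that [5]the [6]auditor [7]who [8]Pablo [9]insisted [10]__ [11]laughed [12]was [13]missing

6

The gap at 10 is the subject of "laughed", inside a relative clause.
The relative pronoun is "who" (word 7); it is bound by the head noun immediately before it.
Its filler is the head noun "auditor", at word 6.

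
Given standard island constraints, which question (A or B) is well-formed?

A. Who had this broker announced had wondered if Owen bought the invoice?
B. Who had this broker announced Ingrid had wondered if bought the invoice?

In B, the wh-phrase is extracted from inside a wh-island (introduced by "if"), which blocks movement.
In A, the extraction path crosses only that-complement boundaries, which are transparent.
So A is grammatical.

A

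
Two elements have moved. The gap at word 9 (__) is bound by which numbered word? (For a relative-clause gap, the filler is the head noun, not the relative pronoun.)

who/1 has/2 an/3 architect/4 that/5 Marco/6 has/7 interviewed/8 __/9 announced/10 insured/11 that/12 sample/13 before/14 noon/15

The marked gap is inside the relative clause, the direct object of "interviewed".
Its filler is the head noun "architect" (via "that"), at word 4.
(The other dependency links word 1 to a gap after word 10.)

4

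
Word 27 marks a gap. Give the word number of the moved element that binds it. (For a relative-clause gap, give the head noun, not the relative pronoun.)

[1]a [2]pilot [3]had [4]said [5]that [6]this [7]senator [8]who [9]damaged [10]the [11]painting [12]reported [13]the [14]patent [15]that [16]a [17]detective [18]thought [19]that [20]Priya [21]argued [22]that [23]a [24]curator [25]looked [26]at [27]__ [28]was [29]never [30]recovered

14

The gap at 27 is the prepositional object of "looked", inside a relative clause.
The relative pronoun is "that" (word 15); it is bound by the head noun immediately before it.
Its filler is the head noun "patent", at word 14.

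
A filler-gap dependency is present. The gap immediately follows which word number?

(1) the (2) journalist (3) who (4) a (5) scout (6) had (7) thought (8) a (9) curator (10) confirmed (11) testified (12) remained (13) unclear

10

The displaced element is "the journalist" (word 2).
It is linked across 2 clause boundaries (Ø → Ø).
It functions as the subject of "testified", so the gap sits immediately after word 10 ("confirmed").
Base order: A scout had thought a curator confirmed that the journalist testified.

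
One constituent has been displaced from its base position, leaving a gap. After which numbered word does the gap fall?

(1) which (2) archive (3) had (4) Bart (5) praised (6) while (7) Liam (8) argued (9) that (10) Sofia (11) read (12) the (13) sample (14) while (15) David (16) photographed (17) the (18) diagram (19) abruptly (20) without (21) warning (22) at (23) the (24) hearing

The displaced element is "which archive" (word 2).
It functions as the direct object of "praised", so the gap sits immediately after word 5 ("praised").
Base order: Bart had praised which archive while Liam argued that Sofia read the sample while David photographed the diagram abruptly without warning at the hearing.

5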